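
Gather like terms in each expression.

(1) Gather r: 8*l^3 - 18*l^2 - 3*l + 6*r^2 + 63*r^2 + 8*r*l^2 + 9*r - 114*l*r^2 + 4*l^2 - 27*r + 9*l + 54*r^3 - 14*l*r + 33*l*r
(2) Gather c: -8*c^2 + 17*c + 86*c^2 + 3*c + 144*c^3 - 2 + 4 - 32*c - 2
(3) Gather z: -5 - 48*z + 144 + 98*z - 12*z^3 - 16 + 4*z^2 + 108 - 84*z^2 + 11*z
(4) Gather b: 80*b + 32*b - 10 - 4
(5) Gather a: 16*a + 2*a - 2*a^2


(1) = 8*l^3 - 14*l^2 + 6*l + 54*r^3 + r^2*(69 - 114*l) + r*(8*l^2 + 19*l - 18)
(2) = 144*c^3 + 78*c^2 - 12*c
(3) = -12*z^3 - 80*z^2 + 61*z + 231
(4) = 112*b - 14
(5) = -2*a^2 + 18*a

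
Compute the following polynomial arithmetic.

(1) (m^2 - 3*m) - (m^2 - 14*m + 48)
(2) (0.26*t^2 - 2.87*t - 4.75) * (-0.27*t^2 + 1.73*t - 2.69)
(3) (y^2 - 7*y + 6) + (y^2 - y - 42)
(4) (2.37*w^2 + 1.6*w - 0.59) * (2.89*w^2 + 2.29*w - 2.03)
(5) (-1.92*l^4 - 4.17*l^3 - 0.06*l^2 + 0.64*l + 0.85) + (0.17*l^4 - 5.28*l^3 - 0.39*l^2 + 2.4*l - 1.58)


(1) = 11*m - 48
(2) = -0.0702*t^4 + 1.2247*t^3 - 4.382*t^2 - 0.4972*t + 12.7775
(3) = 2*y^2 - 8*y - 36
(4) = 6.8493*w^4 + 10.0513*w^3 - 2.8522*w^2 - 4.5991*w + 1.1977
(5) = -1.75*l^4 - 9.45*l^3 - 0.45*l^2 + 3.04*l - 0.73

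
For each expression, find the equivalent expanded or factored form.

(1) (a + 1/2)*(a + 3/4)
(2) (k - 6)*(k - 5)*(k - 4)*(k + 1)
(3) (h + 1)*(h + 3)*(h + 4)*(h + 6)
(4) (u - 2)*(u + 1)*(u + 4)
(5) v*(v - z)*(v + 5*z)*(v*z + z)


(1) = a^2 + 5*a/4 + 3/8
(2) = k^4 - 14*k^3 + 59*k^2 - 46*k - 120
(3) = h^4 + 14*h^3 + 67*h^2 + 126*h + 72
(4) = u^3 + 3*u^2 - 6*u - 8
(5) = v^4*z + 4*v^3*z^2 + v^3*z - 5*v^2*z^3 + 4*v^2*z^2 - 5*v*z^3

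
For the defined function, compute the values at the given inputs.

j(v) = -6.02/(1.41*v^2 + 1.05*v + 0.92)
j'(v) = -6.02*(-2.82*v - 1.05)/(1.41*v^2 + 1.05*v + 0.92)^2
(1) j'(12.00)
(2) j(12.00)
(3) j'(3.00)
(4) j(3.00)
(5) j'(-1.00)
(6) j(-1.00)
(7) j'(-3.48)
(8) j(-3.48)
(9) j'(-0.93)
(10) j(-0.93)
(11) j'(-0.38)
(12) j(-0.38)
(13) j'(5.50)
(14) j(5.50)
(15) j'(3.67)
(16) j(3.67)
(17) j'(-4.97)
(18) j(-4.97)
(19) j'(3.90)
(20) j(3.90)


(1) = 0.00
(2) = -0.03
(3) = 0.20
(4) = -0.36
(5) = -6.50
(6) = -4.70
(7) = -0.26
(8) = -0.42
(9) = -7.00
(10) = -5.18
(11) = -0.25
(12) = -8.31
(13) = 0.04
(14) = -0.12
(15) = 0.12
(16) = -0.25
(17) = -0.08
(18) = -0.20
(19) = 0.10
(20) = -0.23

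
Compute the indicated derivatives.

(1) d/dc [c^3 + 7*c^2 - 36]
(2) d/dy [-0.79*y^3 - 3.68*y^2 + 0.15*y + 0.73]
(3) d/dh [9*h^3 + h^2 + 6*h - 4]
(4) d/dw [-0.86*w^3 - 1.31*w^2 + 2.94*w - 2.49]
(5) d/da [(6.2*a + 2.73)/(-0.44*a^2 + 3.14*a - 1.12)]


(1) = c*(3*c + 14)
(2) = -2.37*y^2 - 7.36*y + 0.15
(3) = 27*h^2 + 2*h + 6
(4) = -2.58*w^2 - 2.62*w + 2.94
(5) = (2.728*a^2 + 2.4024*a - 15.5162)/(0.1936*a^4 - 2.7632*a^3 + 10.8452*a^2 - 7.0336*a + 1.2544)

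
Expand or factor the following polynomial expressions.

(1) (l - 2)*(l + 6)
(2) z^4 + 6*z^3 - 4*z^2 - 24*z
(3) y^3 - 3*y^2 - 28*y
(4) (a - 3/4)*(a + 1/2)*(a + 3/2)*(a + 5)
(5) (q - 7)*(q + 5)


(1) = l^2 + 4*l - 12
(2) = z*(z - 2)*(z + 2)*(z + 6)
(3) = y*(y - 7)*(y + 4)
(4) = a^4 + 25*a^3/4 + 11*a^2/2 - 69*a/16 - 45/16
(5) = q^2 - 2*q - 35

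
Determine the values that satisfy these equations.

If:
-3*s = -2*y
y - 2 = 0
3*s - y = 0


Then:
No Solution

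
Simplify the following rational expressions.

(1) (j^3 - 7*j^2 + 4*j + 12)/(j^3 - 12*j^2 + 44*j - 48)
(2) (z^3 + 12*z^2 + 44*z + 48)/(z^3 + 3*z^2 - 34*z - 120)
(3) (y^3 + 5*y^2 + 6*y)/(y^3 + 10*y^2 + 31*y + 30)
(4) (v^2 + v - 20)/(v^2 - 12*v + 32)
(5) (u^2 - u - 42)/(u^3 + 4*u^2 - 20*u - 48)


(1) = (j + 1)/(j - 4)
(2) = (z^2 + 8*z + 12)/(z^2 - z - 30)
(3) = y/(y + 5)
(4) = (v + 5)/(v - 8)
(5) = (u - 7)/(u^2 - 2*u - 8)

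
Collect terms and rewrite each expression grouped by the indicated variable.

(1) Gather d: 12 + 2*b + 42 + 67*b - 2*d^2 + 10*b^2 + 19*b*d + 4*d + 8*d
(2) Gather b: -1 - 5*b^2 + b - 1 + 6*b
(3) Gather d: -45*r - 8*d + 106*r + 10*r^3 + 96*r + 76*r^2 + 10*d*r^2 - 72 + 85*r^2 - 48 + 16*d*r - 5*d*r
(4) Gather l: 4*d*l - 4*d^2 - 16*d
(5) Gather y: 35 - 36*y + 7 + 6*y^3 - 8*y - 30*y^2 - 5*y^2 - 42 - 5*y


(1) = 10*b^2 + 69*b - 2*d^2 + d*(19*b + 12) + 54
(2) = -5*b^2 + 7*b - 2
(3) = d*(10*r^2 + 11*r - 8) + 10*r^3 + 161*r^2 + 157*r - 120
(4) = -4*d^2 + 4*d*l - 16*d
(5) = 6*y^3 - 35*y^2 - 49*y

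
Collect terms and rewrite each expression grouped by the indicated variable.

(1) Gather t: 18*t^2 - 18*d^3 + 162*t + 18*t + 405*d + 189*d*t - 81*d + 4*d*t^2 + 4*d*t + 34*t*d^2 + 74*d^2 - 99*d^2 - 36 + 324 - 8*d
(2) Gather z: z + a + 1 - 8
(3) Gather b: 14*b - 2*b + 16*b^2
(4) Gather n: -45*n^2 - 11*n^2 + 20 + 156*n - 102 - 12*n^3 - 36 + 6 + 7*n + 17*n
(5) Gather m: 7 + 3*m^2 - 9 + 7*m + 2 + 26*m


(1) = -18*d^3 - 25*d^2 + 316*d + t^2*(4*d + 18) + t*(34*d^2 + 193*d + 180) + 288
(2) = a + z - 7
(3) = 16*b^2 + 12*b
(4) = -12*n^3 - 56*n^2 + 180*n - 112
(5) = 3*m^2 + 33*m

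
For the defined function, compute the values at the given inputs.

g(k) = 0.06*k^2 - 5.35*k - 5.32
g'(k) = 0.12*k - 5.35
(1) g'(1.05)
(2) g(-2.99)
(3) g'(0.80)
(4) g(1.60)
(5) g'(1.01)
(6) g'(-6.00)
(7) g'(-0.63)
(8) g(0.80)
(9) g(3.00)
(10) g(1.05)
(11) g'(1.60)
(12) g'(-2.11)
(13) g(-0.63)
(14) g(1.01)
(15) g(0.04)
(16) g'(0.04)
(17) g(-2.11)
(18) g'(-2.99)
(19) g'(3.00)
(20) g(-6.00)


(1) = -5.22
(2) = 11.21
(3) = -5.25
(4) = -13.73
(5) = -5.23
(6) = -6.07
(7) = -5.43
(8) = -9.56
(9) = -20.83
(10) = -10.87
(11) = -5.16
(12) = -5.60
(13) = -1.93
(14) = -10.66
(15) = -5.53
(16) = -5.35
(17) = 6.24
(18) = -5.71
(19) = -4.99
(20) = 28.94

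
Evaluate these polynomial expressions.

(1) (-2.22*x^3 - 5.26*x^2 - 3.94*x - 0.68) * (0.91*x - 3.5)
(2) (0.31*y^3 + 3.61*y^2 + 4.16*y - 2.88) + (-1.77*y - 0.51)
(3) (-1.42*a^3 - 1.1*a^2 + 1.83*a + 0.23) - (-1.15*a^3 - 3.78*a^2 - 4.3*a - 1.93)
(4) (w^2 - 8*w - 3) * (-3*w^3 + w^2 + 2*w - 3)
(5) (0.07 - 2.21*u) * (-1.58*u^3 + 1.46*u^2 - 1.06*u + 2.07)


(1) = -2.0202*x^4 + 2.9834*x^3 + 14.8246*x^2 + 13.1712*x + 2.38
(2) = 0.31*y^3 + 3.61*y^2 + 2.39*y - 3.39
(3) = -0.27*a^3 + 2.68*a^2 + 6.13*a + 2.16
(4) = -3*w^5 + 25*w^4 + 3*w^3 - 22*w^2 + 18*w + 9
(5) = 3.4918*u^4 - 3.3372*u^3 + 2.4448*u^2 - 4.6489*u + 0.1449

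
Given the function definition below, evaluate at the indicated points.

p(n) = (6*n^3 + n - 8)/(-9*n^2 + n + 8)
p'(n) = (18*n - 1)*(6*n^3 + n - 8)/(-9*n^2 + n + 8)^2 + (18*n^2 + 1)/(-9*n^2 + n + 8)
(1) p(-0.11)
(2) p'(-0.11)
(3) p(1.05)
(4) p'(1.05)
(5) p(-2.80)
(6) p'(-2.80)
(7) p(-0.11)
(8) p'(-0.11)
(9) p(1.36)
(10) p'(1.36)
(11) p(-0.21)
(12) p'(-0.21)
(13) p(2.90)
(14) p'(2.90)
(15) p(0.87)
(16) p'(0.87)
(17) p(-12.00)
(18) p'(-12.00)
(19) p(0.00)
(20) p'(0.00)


(1) = -1.04
(2) = 0.56
(3) = 0.00
(4) = -23.99
(5) = 2.18
(6) = -0.46
(7) = -1.04
(8) = 0.56
(9) = -1.16
(10) = -0.97
(11) = -1.12
(12) = 0.97
(13) = -2.18
(14) = -0.63
(15) = -1.54
(16) = -3.90
(17) = 7.99
(18) = -0.66
(19) = -1.00
(20) = 0.25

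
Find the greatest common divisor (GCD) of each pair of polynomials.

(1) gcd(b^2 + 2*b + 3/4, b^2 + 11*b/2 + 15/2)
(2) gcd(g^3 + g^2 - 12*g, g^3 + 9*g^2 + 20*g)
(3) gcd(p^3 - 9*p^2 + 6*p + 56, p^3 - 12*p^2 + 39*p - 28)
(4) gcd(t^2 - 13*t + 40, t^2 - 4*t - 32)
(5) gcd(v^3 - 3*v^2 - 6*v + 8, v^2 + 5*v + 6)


(1) = gcd((b + 1/2)*(b + 3/2), (b + 5/2)*(b + 3)) = 1
(2) = g^2 + 4*g
(3) = gcd((p - 7)*(p - 4)*(p + 2), (p - 7)*(p - 4)*(p - 1)) = p^2 - 11*p + 28
(4) = t - 8
(5) = v + 2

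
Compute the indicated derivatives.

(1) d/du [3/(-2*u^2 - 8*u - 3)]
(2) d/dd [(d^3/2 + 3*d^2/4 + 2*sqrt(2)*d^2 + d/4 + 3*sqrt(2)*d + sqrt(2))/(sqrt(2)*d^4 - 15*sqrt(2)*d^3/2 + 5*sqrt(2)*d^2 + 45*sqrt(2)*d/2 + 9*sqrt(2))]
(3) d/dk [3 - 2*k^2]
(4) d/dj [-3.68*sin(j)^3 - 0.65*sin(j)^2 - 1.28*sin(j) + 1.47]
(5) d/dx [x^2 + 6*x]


(1) = 12*(u + 2)/(2*u^2 + 8*u + 3)^2
(2) = (-sqrt(2)*d^2 - 16*d + 18*sqrt(2) + 72)/(4*(d^4 - 18*d^3 + 117*d^2 - 324*d + 324))
(3) = -4*k
(4) = (-1.3*sin(j) + 5.52*cos(2*j) - 6.8)*cos(j)
(5) = 2*x + 6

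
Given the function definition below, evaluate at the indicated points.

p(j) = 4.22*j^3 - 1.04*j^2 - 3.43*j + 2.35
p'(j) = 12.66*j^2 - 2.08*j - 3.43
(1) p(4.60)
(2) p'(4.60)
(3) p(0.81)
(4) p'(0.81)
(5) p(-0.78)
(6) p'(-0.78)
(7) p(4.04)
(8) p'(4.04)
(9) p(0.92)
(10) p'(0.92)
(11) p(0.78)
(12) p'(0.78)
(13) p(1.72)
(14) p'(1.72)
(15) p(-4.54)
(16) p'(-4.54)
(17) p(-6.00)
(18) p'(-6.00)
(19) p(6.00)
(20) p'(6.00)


(1) = 375.32
(2) = 254.89
(3) = 1.13
(4) = 3.19
(5) = 2.39
(6) = 5.89
(7) = 249.78
(8) = 194.80
(9) = 1.60
(10) = 5.37
(11) = 1.04
(12) = 2.65
(13) = 14.85
(14) = 30.45
(15) = -398.41
(16) = 266.96
(17) = -926.03
(18) = 464.81
(19) = 855.85
(20) = 439.85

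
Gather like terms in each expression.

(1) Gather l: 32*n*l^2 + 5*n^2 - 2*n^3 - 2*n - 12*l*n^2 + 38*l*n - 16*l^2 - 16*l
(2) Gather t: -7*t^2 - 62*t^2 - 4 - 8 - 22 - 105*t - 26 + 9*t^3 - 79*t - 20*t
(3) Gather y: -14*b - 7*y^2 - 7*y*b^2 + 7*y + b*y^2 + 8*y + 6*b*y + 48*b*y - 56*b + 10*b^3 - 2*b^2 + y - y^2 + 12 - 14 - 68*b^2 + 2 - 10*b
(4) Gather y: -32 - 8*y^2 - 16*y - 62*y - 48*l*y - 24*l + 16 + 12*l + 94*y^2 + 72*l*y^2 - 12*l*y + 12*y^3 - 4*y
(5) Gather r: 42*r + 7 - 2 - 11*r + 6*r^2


(1) = l^2*(32*n - 16) + l*(-12*n^2 + 38*n - 16) - 2*n^3 + 5*n^2 - 2*n
(2) = 9*t^3 - 69*t^2 - 204*t - 60
(3) = 10*b^3 - 70*b^2 - 80*b + y^2*(b - 8) + y*(-7*b^2 + 54*b + 16)
(4) = -12*l + 12*y^3 + y^2*(72*l + 86) + y*(-60*l - 82) - 16
(5) = 6*r^2 + 31*r + 5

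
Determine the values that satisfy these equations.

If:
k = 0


Then:
k = 0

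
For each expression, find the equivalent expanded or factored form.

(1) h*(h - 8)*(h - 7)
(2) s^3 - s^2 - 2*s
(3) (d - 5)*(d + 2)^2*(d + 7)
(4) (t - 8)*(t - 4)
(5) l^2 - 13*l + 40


(1) = h^3 - 15*h^2 + 56*h
(2) = s*(s - 2)*(s + 1)
(3) = d^4 + 6*d^3 - 23*d^2 - 132*d - 140
(4) = t^2 - 12*t + 32
(5) = (l - 8)*(l - 5)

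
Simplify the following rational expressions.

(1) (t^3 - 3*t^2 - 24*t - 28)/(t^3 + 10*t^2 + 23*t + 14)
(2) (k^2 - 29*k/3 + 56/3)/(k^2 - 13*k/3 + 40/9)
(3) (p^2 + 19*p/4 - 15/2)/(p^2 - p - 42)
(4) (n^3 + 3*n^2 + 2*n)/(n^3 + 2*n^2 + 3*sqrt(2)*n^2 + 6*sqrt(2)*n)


(1) = (t^2 - 5*t - 14)/(t^2 + 8*t + 7)
(2) = (3*k - 21)/(3*k - 5)
(3) = (4*p - 5)/(4*p - 28)
(4) = (n + 1)/(n + 3*sqrt(2))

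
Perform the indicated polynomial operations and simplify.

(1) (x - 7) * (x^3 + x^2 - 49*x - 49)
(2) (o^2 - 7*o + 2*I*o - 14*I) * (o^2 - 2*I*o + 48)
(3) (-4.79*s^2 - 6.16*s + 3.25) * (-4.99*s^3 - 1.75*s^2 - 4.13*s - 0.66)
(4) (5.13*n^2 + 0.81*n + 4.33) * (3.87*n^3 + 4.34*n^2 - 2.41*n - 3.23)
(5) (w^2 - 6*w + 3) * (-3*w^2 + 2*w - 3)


(1) = x^4 - 6*x^3 - 56*x^2 + 294*x + 343
(2) = o^4 - 7*o^3 + 52*o^2 - 364*o + 96*I*o - 672*I
(3) = 23.9021*s^5 + 39.1209*s^4 + 14.3452*s^3 + 22.9147*s^2 - 9.3569*s - 2.145
(4) = 19.8531*n^5 + 25.3989*n^4 + 7.9092*n^3 + 0.2702*n^2 - 13.0516*n - 13.9859
(5) = -3*w^4 + 20*w^3 - 24*w^2 + 24*w - 9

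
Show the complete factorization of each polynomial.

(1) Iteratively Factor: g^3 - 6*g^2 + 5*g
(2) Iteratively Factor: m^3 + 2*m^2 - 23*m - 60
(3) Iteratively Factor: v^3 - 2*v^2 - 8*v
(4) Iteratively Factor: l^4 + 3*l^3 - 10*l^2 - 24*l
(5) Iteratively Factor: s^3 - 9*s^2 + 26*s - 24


(1) = (g)*(g^2 - 6*g + 5) = g*(g - 5)*(g - 1)
(2) = (m - 5)*(m^2 + 7*m + 12) = (m - 5)*(m + 4)*(m + 3)
(3) = (v - 4)*(v^2 + 2*v) = v*(v - 4)*(v + 2)
(4) = (l + 4)*(l^3 - l^2 - 6*l) = (l - 3)*(l + 4)*(l^2 + 2*l) = l*(l - 3)*(l + 4)*(l + 2)
(5) = (s - 2)*(s^2 - 7*s + 12) = (s - 4)*(s - 2)*(s - 3)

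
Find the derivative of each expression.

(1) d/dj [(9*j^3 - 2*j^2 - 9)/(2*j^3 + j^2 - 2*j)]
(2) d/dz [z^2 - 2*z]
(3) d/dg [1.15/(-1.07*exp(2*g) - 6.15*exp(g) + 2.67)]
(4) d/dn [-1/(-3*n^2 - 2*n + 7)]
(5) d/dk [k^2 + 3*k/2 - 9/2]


(1) = (13*j^4 - 36*j^3 + 58*j^2 + 18*j - 18)/(j^2*(4*j^4 + 4*j^3 - 7*j^2 - 4*j + 4))
(2) = 2*z - 2
(3) = (2.461*exp(g) + 7.0725)*exp(g)/(1.07*exp(2*g) + 6.15*exp(g) - 2.67)^2
(4) = 2*(-3*n - 1)/(3*n^2 + 2*n - 7)^2
(5) = 2*k + 3/2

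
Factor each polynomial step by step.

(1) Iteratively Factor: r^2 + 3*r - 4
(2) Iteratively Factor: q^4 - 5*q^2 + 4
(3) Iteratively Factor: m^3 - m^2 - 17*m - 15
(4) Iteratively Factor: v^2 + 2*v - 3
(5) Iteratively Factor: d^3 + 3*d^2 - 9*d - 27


(1) = (r + 4)*(r - 1)
(2) = (q + 2)*(q^3 - 2*q^2 - q + 2) = (q - 2)*(q + 2)*(q^2 - 1) = (q - 2)*(q - 1)*(q + 2)*(q + 1)
(3) = (m - 5)*(m^2 + 4*m + 3) = (m - 5)*(m + 3)*(m + 1)
(4) = (v + 3)*(v - 1)
(5) = (d + 3)*(d^2 - 9) = (d + 3)^2*(d - 3)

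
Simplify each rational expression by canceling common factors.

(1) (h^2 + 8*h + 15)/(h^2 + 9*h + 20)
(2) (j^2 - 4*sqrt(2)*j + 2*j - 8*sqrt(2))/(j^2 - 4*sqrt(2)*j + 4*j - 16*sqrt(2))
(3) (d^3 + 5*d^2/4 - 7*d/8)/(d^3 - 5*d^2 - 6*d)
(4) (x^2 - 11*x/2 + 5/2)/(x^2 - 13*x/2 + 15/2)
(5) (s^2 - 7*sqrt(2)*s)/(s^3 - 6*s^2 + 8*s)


(1) = (h + 3)/(h + 4)
(2) = (j + 2)/(j + 4)
(3) = (8*d^2 + 10*d - 7)/(8*d^2 - 40*d - 48)
(4) = (2*x - 1)/(2*x - 3)
(5) = (s - 7*sqrt(2))/(s^2 - 6*s + 8)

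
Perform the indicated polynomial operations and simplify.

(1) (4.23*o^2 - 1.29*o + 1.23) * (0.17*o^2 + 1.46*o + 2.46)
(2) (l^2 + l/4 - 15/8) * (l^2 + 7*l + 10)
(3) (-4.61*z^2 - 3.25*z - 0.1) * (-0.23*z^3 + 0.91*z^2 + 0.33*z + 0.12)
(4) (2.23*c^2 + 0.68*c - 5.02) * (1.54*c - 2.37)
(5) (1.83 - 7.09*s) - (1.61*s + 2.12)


(1) = 0.7191*o^4 + 5.9565*o^3 + 8.7315*o^2 - 1.3776*o + 3.0258
(2) = l^4 + 29*l^3/4 + 79*l^2/8 - 85*l/8 - 75/4
(3) = 1.0603*z^5 - 3.4476*z^4 - 4.4558*z^3 - 1.7167*z^2 - 0.423*z - 0.012
(4) = 3.4342*c^3 - 4.2379*c^2 - 9.3424*c + 11.8974
(5) = -8.7*s - 0.29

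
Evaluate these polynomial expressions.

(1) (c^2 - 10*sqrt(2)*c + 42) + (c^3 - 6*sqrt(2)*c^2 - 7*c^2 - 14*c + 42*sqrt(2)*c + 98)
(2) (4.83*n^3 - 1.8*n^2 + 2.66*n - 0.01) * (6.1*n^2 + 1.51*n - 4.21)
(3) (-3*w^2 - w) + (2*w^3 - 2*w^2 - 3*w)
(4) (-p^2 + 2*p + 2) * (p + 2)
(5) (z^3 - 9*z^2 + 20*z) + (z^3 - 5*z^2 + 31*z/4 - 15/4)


(1) = c^3 - 6*sqrt(2)*c^2 - 6*c^2 - 14*c + 32*sqrt(2)*c + 140
(2) = 29.463*n^5 - 3.6867*n^4 - 6.8263*n^3 + 11.5336*n^2 - 11.2137*n + 0.0421
(3) = 2*w^3 - 5*w^2 - 4*w
(4) = -p^3 + 6*p + 4
(5) = 2*z^3 - 14*z^2 + 111*z/4 - 15/4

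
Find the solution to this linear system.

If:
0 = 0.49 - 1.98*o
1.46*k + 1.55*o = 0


Then:
k = -0.26
o = 0.25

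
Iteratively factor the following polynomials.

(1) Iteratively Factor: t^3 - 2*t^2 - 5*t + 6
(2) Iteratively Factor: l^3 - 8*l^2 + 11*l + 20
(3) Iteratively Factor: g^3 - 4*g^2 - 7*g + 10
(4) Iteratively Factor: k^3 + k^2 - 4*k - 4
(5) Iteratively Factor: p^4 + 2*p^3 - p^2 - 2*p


(1) = (t - 1)*(t^2 - t - 6) = (t - 1)*(t + 2)*(t - 3)
(2) = (l - 5)*(l^2 - 3*l - 4) = (l - 5)*(l + 1)*(l - 4)
(3) = (g + 2)*(g^2 - 6*g + 5) = (g - 5)*(g + 2)*(g - 1)
(4) = (k + 2)*(k^2 - k - 2) = (k - 2)*(k + 2)*(k + 1)
(5) = (p - 1)*(p^3 + 3*p^2 + 2*p) = (p - 1)*(p + 1)*(p^2 + 2*p) = (p - 1)*(p + 1)*(p + 2)*(p)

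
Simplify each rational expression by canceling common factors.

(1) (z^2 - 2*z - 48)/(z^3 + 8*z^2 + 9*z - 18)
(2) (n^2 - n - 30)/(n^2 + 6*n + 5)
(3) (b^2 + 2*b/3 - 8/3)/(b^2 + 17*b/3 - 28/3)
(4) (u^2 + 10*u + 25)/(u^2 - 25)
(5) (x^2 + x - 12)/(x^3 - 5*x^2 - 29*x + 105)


(1) = (z - 8)/(z^2 + 2*z - 3)
(2) = (n - 6)/(n + 1)
(3) = (b + 2)/(b + 7)
(4) = (u + 5)/(u - 5)
(5) = (x + 4)/(x^2 - 2*x - 35)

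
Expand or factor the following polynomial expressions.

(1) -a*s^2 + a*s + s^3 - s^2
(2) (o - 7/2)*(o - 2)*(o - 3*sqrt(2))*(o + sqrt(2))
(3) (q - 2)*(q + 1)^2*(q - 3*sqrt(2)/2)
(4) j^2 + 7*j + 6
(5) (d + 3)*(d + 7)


(1) = s*(-a + s)*(s - 1)
(2) = o^4 - 11*o^3/2 - 2*sqrt(2)*o^3 + o^2 + 11*sqrt(2)*o^2 - 14*sqrt(2)*o + 33*o - 42
(3) = q^4 - 3*sqrt(2)*q^3/2 - 3*q^2 - 2*q + 9*sqrt(2)*q/2 + 3*sqrt(2)
(4) = (j + 1)*(j + 6)
(5) = d^2 + 10*d + 21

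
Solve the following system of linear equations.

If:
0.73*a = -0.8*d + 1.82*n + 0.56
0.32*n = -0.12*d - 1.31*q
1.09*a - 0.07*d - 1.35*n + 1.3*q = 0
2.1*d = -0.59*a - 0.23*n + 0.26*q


Then:
a = -0.67
d = 0.25
n = -0.47
q = 0.09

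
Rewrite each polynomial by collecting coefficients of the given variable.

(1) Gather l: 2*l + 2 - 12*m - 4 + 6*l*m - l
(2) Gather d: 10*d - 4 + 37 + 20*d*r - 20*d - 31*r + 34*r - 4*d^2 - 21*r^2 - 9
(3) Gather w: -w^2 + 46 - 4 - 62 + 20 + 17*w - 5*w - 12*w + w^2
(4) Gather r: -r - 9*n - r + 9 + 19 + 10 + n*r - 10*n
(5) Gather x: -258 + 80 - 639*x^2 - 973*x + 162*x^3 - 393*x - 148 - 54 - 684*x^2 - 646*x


(1) = l*(6*m + 1) - 12*m - 2
(2) = -4*d^2 + d*(20*r - 10) - 21*r^2 + 3*r + 24
(3) = 0
(4) = -19*n + r*(n - 2) + 38
(5) = 162*x^3 - 1323*x^2 - 2012*x - 380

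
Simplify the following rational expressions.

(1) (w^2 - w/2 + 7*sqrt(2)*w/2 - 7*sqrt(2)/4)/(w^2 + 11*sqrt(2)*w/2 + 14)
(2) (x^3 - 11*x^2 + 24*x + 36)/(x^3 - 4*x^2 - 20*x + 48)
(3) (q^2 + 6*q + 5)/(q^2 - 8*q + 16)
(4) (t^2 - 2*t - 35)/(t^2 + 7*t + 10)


(1) = (8*w - 4)/(8*w + 16*sqrt(2))
(2) = (x^2 - 5*x - 6)/(x^2 + 2*x - 8)
(3) = (q^2 + 6*q + 5)/(q^2 - 8*q + 16)
(4) = (t - 7)/(t + 2)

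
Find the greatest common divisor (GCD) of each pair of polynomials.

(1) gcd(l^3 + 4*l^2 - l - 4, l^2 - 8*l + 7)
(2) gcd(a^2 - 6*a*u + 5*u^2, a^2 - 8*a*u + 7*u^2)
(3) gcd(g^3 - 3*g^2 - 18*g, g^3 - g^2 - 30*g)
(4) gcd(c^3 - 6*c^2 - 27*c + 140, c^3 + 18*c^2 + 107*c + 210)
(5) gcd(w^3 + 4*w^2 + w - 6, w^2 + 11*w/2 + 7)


(1) = l - 1
(2) = gcd((a - 5*u)*(a - u), (a - 7*u)*(a - u)) = -a + u
(3) = g^2 - 6*g
(4) = c + 5
(5) = gcd((w - 1)*(w + 2)*(w + 3), (w + 2)*(w + 7/2)) = w + 2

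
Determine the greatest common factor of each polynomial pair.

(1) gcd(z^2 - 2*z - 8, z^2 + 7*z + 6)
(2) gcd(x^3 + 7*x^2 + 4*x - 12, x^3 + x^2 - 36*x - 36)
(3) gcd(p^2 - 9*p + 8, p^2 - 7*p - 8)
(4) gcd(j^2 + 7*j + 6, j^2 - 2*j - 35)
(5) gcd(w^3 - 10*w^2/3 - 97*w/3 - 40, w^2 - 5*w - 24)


(1) = gcd((z - 4)*(z + 2), (z + 1)*(z + 6)) = 1
(2) = gcd((x - 1)*(x + 2)*(x + 6), (x - 6)*(x + 1)*(x + 6)) = x + 6
(3) = p - 8
(4) = gcd((j + 1)*(j + 6), (j - 7)*(j + 5)) = 1
(5) = gcd((w - 8)*(w + 5/3)*(w + 3), (w - 8)*(w + 3)) = w^2 - 5*w - 24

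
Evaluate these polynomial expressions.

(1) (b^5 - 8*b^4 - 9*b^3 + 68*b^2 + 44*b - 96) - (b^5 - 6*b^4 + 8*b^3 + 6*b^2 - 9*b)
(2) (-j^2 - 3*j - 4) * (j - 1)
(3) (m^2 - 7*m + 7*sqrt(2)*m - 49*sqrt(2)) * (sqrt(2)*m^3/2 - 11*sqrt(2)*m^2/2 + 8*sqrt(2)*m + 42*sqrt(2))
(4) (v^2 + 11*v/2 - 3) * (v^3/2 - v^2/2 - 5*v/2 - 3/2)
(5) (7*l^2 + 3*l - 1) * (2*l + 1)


(1) = -2*b^4 - 17*b^3 + 62*b^2 + 53*b - 96
(2) = -j^3 - 2*j^2 - j + 4
(3) = sqrt(2)*m^5/2 - 9*sqrt(2)*m^4 + 7*m^4 - 126*m^3 + 93*sqrt(2)*m^3/2 - 14*sqrt(2)*m^2 + 651*m^2 - 294*sqrt(2)*m - 196*m - 4116
(4) = v^5/2 + 9*v^4/4 - 27*v^3/4 - 55*v^2/4 - 3*v/4 + 9/2
(5) = 14*l^3 + 13*l^2 + l - 1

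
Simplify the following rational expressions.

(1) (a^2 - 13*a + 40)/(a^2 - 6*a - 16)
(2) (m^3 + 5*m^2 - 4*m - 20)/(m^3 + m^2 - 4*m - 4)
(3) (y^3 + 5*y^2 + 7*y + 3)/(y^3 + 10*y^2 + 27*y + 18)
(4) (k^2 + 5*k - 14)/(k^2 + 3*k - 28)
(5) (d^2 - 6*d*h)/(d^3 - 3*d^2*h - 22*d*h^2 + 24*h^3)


(1) = (a - 5)/(a + 2)
(2) = (m + 5)/(m + 1)
(3) = (y + 1)/(y + 6)
(4) = (k - 2)/(k - 4)
(5) = d/(d^2 + 3*d*h - 4*h^2)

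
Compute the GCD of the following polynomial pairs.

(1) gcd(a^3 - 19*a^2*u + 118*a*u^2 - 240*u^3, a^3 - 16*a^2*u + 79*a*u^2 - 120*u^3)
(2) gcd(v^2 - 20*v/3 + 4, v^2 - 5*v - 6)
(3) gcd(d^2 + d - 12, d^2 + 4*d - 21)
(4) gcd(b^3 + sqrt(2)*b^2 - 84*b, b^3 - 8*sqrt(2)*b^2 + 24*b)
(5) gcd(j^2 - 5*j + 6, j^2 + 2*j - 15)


(1) = a^2 - 13*a*u + 40*u^2
(2) = gcd((v - 6)*(v - 2/3), (v - 6)*(v + 1)) = v - 6
(3) = d - 3
(4) = b^2 - 6*sqrt(2)*b
(5) = gcd((j - 3)*(j - 2), (j - 3)*(j + 5)) = j - 3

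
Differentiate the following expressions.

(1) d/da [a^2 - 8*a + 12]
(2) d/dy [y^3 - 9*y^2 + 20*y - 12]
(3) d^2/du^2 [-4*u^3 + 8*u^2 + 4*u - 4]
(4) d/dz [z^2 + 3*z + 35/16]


(1) = 2*a - 8
(2) = 3*y^2 - 18*y + 20
(3) = 16 - 24*u
(4) = 2*z + 3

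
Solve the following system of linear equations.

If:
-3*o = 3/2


Then:
o = -1/2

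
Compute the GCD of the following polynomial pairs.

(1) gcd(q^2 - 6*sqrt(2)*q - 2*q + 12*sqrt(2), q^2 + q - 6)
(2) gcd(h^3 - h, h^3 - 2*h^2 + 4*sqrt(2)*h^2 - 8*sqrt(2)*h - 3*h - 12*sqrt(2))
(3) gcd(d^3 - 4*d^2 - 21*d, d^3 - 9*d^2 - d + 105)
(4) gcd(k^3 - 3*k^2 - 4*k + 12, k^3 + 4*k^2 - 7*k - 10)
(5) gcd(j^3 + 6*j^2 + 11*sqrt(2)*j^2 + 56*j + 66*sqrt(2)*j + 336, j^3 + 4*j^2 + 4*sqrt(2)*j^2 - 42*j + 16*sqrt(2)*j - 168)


(1) = gcd((q - 2)*(q - 6*sqrt(2)), (q - 2)*(q + 3)) = q - 2
(2) = gcd(h*(h - 1)*(h + 1), (h - 3)*(h + 1)*(h + 4*sqrt(2))) = h + 1
(3) = d^2 - 4*d - 21
(4) = k - 2
(5) = j + 7*sqrt(2)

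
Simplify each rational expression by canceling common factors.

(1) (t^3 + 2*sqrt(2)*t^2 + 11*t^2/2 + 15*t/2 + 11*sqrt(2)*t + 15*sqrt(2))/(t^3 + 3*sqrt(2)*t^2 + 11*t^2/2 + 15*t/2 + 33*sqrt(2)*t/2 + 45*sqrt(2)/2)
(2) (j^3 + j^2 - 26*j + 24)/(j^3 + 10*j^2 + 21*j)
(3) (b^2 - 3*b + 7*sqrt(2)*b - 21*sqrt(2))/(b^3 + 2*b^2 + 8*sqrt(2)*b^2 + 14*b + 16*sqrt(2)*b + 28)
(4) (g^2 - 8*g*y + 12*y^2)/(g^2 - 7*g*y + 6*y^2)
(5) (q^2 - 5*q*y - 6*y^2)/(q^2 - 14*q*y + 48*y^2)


(1) = (4*t + 8*sqrt(2))/(4*t + 12*sqrt(2))
(2) = (j^3 + j^2 - 26*j + 24)/(j^3 + 10*j^2 + 21*j)
(3) = (b - 3)/(b^2 + b*(sqrt(2) + 2) + 2*sqrt(2))
(4) = (-g + 2*y)/(-g + y)
(5) = (-q - y)/(-q + 8*y)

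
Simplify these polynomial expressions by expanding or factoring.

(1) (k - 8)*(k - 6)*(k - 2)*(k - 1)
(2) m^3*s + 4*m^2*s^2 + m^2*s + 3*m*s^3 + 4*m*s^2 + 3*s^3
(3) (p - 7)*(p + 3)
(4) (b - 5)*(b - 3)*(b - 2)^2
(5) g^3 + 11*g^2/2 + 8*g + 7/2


(1) = k^4 - 17*k^3 + 92*k^2 - 172*k + 96
(2) = (m + s)*(m + 3*s)*(m*s + s)
(3) = p^2 - 4*p - 21
(4) = b^4 - 12*b^3 + 51*b^2 - 92*b + 60
(5) = (g + 1)^2*(g + 7/2)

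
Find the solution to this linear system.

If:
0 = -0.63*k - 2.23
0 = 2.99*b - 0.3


Then:
b = 0.10
k = -3.54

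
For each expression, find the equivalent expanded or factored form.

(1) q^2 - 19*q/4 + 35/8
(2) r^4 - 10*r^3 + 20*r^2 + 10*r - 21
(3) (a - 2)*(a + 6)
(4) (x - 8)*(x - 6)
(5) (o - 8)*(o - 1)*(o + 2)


(1) = (q - 7/2)*(q - 5/4)
(2) = (r - 7)*(r - 3)*(r - 1)*(r + 1)
(3) = a^2 + 4*a - 12
(4) = x^2 - 14*x + 48
(5) = o^3 - 7*o^2 - 10*o + 16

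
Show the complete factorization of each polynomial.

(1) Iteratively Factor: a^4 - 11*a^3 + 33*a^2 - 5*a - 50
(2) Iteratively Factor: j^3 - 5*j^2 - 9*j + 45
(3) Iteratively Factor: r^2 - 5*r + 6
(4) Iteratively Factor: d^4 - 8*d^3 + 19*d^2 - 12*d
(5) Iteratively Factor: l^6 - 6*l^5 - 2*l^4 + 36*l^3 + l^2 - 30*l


(1) = (a + 1)*(a^3 - 12*a^2 + 45*a - 50) = (a - 5)*(a + 1)*(a^2 - 7*a + 10) = (a - 5)^2*(a + 1)*(a - 2)
(2) = (j - 5)*(j^2 - 9) = (j - 5)*(j - 3)*(j + 3)
(3) = (r - 2)*(r - 3)
(4) = (d)*(d^3 - 8*d^2 + 19*d - 12) = d*(d - 4)*(d^2 - 4*d + 3) = d*(d - 4)*(d - 1)*(d - 3)
(5) = (l + 2)*(l^5 - 8*l^4 + 14*l^3 + 8*l^2 - 15*l) = (l - 1)*(l + 2)*(l^4 - 7*l^3 + 7*l^2 + 15*l) = l*(l - 1)*(l + 2)*(l^3 - 7*l^2 + 7*l + 15) = l*(l - 5)*(l - 1)*(l + 2)*(l^2 - 2*l - 3) = l*(l - 5)*(l - 3)*(l - 1)*(l + 2)*(l + 1)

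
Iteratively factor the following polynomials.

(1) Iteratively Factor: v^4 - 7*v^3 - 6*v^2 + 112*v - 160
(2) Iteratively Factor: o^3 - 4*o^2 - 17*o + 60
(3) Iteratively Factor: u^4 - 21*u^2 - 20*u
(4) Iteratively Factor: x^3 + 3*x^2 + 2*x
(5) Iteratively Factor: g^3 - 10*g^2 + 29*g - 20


(1) = (v - 4)*(v^3 - 3*v^2 - 18*v + 40) = (v - 5)*(v - 4)*(v^2 + 2*v - 8) = (v - 5)*(v - 4)*(v + 4)*(v - 2)
(2) = (o + 4)*(o^2 - 8*o + 15) = (o - 3)*(o + 4)*(o - 5)
(3) = (u - 5)*(u^3 + 5*u^2 + 4*u) = (u - 5)*(u + 1)*(u^2 + 4*u) = (u - 5)*(u + 1)*(u + 4)*(u)
(4) = (x + 1)*(x^2 + 2*x) = x*(x + 1)*(x + 2)
(5) = (g - 1)*(g^2 - 9*g + 20) = (g - 5)*(g - 1)*(g - 4)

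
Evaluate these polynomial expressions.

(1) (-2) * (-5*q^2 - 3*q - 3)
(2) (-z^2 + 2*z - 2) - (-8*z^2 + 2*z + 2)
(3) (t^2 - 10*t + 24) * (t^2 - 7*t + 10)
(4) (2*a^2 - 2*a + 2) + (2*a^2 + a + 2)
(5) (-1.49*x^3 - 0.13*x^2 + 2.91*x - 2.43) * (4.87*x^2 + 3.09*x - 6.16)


(1) = 10*q^2 + 6*q + 6
(2) = 7*z^2 - 4
(3) = t^4 - 17*t^3 + 104*t^2 - 268*t + 240
(4) = 4*a^2 - a + 4
(5) = -7.2563*x^5 - 5.2372*x^4 + 22.9484*x^3 - 2.0414*x^2 - 25.4343*x + 14.9688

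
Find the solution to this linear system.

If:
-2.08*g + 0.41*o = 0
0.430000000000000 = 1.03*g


Then:
g = 0.42
o = 2.12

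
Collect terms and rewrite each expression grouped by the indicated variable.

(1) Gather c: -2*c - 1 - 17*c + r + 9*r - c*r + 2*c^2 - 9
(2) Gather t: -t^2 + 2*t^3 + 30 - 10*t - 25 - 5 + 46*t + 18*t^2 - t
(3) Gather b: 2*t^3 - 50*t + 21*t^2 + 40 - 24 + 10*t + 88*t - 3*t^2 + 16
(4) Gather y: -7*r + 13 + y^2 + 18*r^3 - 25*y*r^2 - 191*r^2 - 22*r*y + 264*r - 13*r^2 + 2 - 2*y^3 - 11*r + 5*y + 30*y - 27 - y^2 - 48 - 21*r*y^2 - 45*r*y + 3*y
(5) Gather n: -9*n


(1) = 2*c^2 + c*(-r - 19) + 10*r - 10
(2) = 2*t^3 + 17*t^2 + 35*t
(3) = 2*t^3 + 18*t^2 + 48*t + 32
(4) = 18*r^3 - 204*r^2 - 21*r*y^2 + 246*r - 2*y^3 + y*(-25*r^2 - 67*r + 38) - 60
(5) = -9*n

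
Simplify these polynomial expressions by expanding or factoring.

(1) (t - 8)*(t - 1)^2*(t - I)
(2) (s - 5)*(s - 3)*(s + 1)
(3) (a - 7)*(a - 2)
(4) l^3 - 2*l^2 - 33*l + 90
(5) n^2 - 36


(1) = t^4 - 10*t^3 - I*t^3 + 17*t^2 + 10*I*t^2 - 8*t - 17*I*t + 8*I
(2) = s^3 - 7*s^2 + 7*s + 15
(3) = a^2 - 9*a + 14
(4) = (l - 5)*(l - 3)*(l + 6)
(5) = (n - 6)*(n + 6)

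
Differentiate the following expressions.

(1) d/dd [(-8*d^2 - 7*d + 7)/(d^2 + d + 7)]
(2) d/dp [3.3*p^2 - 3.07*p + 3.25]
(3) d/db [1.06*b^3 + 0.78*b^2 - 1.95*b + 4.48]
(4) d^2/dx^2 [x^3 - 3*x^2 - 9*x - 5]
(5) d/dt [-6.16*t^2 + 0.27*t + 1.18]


(1) = (-d^2 - 126*d - 56)/(d^4 + 2*d^3 + 15*d^2 + 14*d + 49)
(2) = 6.6*p - 3.07
(3) = 3.18*b^2 + 1.56*b - 1.95
(4) = 6*x - 6
(5) = 0.27 - 12.32*t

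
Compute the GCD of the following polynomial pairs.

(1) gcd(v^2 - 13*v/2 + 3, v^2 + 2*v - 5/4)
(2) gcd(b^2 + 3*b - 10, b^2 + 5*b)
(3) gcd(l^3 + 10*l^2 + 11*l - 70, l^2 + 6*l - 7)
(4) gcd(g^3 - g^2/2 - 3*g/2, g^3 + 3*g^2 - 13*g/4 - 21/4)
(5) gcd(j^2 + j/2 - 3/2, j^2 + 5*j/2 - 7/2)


(1) = gcd((v - 6)*(v - 1/2), (v - 1/2)*(v + 5/2)) = v - 1/2
(2) = b + 5
(3) = gcd((l - 2)*(l + 5)*(l + 7), (l - 1)*(l + 7)) = l + 7
(4) = gcd(g*(g - 3/2)*(g + 1), (g - 3/2)*(g + 1)*(g + 7/2)) = g^2 - g/2 - 3/2
(5) = j - 1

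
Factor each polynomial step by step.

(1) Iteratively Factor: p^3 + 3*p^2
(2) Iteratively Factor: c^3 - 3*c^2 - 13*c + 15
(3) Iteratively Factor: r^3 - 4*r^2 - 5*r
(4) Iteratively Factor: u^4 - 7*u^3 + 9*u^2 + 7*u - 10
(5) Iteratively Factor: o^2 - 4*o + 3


(1) = (p + 3)*(p^2) = p*(p + 3)*(p)
(2) = (c - 5)*(c^2 + 2*c - 3) = (c - 5)*(c + 3)*(c - 1)
(3) = (r - 5)*(r^2 + r) = (r - 5)*(r + 1)*(r)
(4) = (u - 1)*(u^3 - 6*u^2 + 3*u + 10) = (u - 1)*(u + 1)*(u^2 - 7*u + 10) = (u - 5)*(u - 1)*(u + 1)*(u - 2)
(5) = (o - 1)*(o - 3)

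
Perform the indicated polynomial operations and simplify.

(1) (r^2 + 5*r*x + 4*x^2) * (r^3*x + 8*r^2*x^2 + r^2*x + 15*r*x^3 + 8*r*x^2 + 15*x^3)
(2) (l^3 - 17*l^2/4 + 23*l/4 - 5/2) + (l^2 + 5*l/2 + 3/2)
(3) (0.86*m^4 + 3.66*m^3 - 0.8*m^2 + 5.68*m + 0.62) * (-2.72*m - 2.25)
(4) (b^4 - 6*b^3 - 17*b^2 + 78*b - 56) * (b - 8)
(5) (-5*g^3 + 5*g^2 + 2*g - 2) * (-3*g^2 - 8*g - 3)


(1) = r^5*x + 13*r^4*x^2 + r^4*x + 59*r^3*x^3 + 13*r^3*x^2 + 107*r^2*x^4 + 59*r^2*x^3 + 60*r*x^5 + 107*r*x^4 + 60*x^5
(2) = l^3 - 13*l^2/4 + 33*l/4 - 1
(3) = -2.3392*m^5 - 11.8902*m^4 - 6.059*m^3 - 13.6496*m^2 - 14.4664*m - 1.395
(4) = b^5 - 14*b^4 + 31*b^3 + 214*b^2 - 680*b + 448
(5) = 15*g^5 + 25*g^4 - 31*g^3 - 25*g^2 + 10*g + 6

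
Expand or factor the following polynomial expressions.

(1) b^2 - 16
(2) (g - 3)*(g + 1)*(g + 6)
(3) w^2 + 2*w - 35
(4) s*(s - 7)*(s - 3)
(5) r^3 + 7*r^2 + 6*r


(1) = (b - 4)*(b + 4)
(2) = g^3 + 4*g^2 - 15*g - 18
(3) = (w - 5)*(w + 7)
(4) = s^3 - 10*s^2 + 21*s
(5) = r*(r + 1)*(r + 6)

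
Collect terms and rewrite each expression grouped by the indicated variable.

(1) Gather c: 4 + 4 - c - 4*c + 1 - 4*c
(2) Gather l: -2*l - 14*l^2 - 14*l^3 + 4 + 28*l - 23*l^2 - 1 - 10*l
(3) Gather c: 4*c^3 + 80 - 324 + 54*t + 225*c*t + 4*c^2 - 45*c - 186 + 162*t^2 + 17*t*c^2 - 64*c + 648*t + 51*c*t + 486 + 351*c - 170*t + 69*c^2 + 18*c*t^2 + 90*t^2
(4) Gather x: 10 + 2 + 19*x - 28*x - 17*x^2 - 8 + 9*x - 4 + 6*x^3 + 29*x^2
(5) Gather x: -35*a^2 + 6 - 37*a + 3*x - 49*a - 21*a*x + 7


(1) = 9 - 9*c
(2) = -14*l^3 - 37*l^2 + 16*l + 3
(3) = 4*c^3 + c^2*(17*t + 73) + c*(18*t^2 + 276*t + 242) + 252*t^2 + 532*t + 56
(4) = 6*x^3 + 12*x^2
(5) = -35*a^2 - 86*a + x*(3 - 21*a) + 13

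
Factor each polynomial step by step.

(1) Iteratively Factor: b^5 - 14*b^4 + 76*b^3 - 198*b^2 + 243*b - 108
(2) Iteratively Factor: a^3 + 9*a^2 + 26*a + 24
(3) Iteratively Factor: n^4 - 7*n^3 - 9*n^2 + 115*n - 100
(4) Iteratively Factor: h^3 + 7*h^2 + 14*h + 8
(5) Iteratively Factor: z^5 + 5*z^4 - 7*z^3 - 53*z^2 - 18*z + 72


(1) = (b - 3)*(b^4 - 11*b^3 + 43*b^2 - 69*b + 36) = (b - 3)^2*(b^3 - 8*b^2 + 19*b - 12) = (b - 3)^3*(b^2 - 5*b + 4) = (b - 4)*(b - 3)^3*(b - 1)
(2) = (a + 4)*(a^2 + 5*a + 6) = (a + 2)*(a + 4)*(a + 3)
(3) = (n - 5)*(n^3 - 2*n^2 - 19*n + 20) = (n - 5)*(n - 1)*(n^2 - n - 20) = (n - 5)*(n - 1)*(n + 4)*(n - 5)
(4) = (h + 4)*(h^2 + 3*h + 2) = (h + 2)*(h + 4)*(h + 1)
(5) = (z + 4)*(z^4 + z^3 - 11*z^2 - 9*z + 18) = (z - 1)*(z + 4)*(z^3 + 2*z^2 - 9*z - 18) = (z - 3)*(z - 1)*(z + 4)*(z^2 + 5*z + 6) = (z - 3)*(z - 1)*(z + 2)*(z + 4)*(z + 3)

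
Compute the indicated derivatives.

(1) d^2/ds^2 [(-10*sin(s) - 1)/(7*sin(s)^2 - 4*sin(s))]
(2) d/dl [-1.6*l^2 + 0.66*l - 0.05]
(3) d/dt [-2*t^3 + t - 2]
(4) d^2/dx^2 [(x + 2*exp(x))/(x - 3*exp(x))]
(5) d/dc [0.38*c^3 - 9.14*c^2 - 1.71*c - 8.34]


(1) = 2*(245*sin(s)^2 + 238*sin(s) - 532 - 139/sin(s) + 84/sin(s)^2 - 16/sin(s)^3)/(7*sin(s) - 4)^3
(2) = 0.66 - 3.2*l
(3) = 1 - 6*t^2
(4) = 5*(x^2 + 3*x*exp(x) - 2*x - 6*exp(x) + 2)*exp(x)/(x^3 - 9*x^2*exp(x) + 27*x*exp(2*x) - 27*exp(3*x))
(5) = 1.14*c^2 - 18.28*c - 1.71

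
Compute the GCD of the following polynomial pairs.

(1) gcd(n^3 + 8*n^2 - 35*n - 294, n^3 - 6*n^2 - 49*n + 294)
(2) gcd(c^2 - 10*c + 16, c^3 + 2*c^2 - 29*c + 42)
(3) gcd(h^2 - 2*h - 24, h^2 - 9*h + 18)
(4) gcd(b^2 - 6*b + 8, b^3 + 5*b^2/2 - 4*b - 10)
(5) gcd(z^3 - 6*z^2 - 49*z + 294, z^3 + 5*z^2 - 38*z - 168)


(1) = n^2 + n - 42
(2) = c - 2
(3) = h - 6
(4) = b - 2
(5) = z^2 + z - 42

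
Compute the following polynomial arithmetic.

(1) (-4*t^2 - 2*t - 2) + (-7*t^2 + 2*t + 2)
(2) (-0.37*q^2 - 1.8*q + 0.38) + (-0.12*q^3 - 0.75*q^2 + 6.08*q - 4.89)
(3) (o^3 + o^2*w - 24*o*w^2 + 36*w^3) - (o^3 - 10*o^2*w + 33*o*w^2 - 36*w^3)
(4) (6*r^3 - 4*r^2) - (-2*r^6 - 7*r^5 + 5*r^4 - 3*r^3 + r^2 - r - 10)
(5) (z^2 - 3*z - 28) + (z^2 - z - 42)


(1) = -11*t^2
(2) = -0.12*q^3 - 1.12*q^2 + 4.28*q - 4.51
(3) = 11*o^2*w - 57*o*w^2 + 72*w^3
(4) = 2*r^6 + 7*r^5 - 5*r^4 + 9*r^3 - 5*r^2 + r + 10
(5) = 2*z^2 - 4*z - 70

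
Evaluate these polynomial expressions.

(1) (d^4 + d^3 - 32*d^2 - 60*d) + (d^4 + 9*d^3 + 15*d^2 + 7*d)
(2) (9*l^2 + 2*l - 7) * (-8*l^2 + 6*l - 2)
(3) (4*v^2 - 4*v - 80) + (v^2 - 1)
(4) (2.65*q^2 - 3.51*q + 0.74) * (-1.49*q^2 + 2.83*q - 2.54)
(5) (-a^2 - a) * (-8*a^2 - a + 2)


(1) = 2*d^4 + 10*d^3 - 17*d^2 - 53*d
(2) = -72*l^4 + 38*l^3 + 50*l^2 - 46*l + 14
(3) = 5*v^2 - 4*v - 81
(4) = -3.9485*q^4 + 12.7294*q^3 - 17.7669*q^2 + 11.0096*q - 1.8796
(5) = 8*a^4 + 9*a^3 - a^2 - 2*a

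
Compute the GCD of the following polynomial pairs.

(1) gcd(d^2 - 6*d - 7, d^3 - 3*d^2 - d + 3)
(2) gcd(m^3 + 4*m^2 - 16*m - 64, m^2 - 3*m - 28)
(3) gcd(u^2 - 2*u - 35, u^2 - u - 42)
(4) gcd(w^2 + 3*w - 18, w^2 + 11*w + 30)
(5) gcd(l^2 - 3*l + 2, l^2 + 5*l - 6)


(1) = gcd((d - 7)*(d + 1), (d - 3)*(d - 1)*(d + 1)) = d + 1
(2) = m + 4
(3) = gcd((u - 7)*(u + 5), (u - 7)*(u + 6)) = u - 7
(4) = gcd((w - 3)*(w + 6), (w + 5)*(w + 6)) = w + 6
(5) = l - 1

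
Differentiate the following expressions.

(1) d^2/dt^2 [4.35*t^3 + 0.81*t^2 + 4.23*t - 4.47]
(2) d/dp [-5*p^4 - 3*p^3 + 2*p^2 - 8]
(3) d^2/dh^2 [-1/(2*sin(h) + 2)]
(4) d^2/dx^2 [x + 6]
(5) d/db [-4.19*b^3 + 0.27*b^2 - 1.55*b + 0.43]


(1) = 26.1*t + 1.62
(2) = p*(-20*p^2 - 9*p + 4)
(3) = (sin(h) - 2)/(2*(sin(h) + 1)^2)
(4) = 0
(5) = -12.57*b^2 + 0.54*b - 1.55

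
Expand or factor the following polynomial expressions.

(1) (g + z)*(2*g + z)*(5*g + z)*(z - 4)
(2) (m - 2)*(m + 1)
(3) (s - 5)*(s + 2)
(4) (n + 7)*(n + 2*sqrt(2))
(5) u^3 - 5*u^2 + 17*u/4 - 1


(1) = 10*g^3*z - 40*g^3 + 17*g^2*z^2 - 68*g^2*z + 8*g*z^3 - 32*g*z^2 + z^4 - 4*z^3
(2) = m^2 - m - 2
(3) = s^2 - 3*s - 10
(4) = n^2 + 2*sqrt(2)*n + 7*n + 14*sqrt(2)
(5) = (u - 4)*(u - 1/2)^2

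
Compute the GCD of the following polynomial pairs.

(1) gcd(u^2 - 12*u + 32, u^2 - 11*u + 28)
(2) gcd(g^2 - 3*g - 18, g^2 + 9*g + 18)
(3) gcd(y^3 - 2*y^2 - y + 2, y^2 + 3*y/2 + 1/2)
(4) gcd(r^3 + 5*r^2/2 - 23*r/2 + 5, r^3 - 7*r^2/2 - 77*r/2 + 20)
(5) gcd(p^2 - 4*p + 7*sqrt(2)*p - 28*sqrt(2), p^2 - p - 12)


(1) = u - 4
(2) = g + 3
(3) = gcd((y - 2)*(y - 1)*(y + 1), (y + 1/2)*(y + 1)) = y + 1
(4) = gcd((r - 2)*(r - 1/2)*(r + 5), (r - 8)*(r - 1/2)*(r + 5)) = r^2 + 9*r/2 - 5/2
(5) = p - 4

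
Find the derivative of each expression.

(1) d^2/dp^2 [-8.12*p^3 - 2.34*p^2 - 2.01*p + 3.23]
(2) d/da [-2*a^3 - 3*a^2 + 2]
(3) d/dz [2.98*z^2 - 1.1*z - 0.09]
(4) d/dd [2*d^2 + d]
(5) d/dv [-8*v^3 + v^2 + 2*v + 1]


(1) = -48.72*p - 4.68
(2) = 6*a*(-a - 1)
(3) = 5.96*z - 1.1
(4) = 4*d + 1
(5) = -24*v^2 + 2*v + 2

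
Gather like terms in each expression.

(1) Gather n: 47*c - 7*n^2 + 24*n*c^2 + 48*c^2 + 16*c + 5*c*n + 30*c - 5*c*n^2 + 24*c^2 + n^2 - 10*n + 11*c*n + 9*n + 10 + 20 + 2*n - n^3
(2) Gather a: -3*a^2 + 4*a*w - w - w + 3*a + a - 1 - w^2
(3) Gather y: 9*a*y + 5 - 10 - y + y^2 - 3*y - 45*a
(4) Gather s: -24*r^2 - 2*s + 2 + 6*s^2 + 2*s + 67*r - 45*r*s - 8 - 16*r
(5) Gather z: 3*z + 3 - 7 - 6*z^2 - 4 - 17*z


(1) = 72*c^2 + 93*c - n^3 + n^2*(-5*c - 6) + n*(24*c^2 + 16*c + 1) + 30
(2) = -3*a^2 + a*(4*w + 4) - w^2 - 2*w - 1
(3) = -45*a + y^2 + y*(9*a - 4) - 5
(4) = -24*r^2 - 45*r*s + 51*r + 6*s^2 - 6
(5) = -6*z^2 - 14*z - 8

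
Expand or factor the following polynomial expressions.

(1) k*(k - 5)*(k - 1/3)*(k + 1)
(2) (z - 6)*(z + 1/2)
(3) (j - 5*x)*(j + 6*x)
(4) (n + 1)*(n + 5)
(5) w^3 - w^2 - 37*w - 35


(1) = k^4 - 13*k^3/3 - 11*k^2/3 + 5*k/3
(2) = z^2 - 11*z/2 - 3
(3) = j^2 + j*x - 30*x^2
(4) = n^2 + 6*n + 5
(5) = (w - 7)*(w + 1)*(w + 5)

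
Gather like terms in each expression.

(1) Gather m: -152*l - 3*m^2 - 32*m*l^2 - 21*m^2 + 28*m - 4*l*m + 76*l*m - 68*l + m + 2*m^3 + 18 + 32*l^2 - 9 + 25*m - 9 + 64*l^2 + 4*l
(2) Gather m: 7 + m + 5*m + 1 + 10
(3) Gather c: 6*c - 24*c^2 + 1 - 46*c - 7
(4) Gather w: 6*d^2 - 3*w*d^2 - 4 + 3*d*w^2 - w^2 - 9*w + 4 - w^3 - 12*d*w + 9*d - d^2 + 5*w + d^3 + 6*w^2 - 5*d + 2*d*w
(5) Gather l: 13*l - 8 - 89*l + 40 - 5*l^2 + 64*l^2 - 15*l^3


(1) = 96*l^2 - 216*l + 2*m^3 - 24*m^2 + m*(-32*l^2 + 72*l + 54)
(2) = 6*m + 18
(3) = -24*c^2 - 40*c - 6
(4) = d^3 + 5*d^2 + 4*d - w^3 + w^2*(3*d + 5) + w*(-3*d^2 - 10*d - 4)
(5) = -15*l^3 + 59*l^2 - 76*l + 32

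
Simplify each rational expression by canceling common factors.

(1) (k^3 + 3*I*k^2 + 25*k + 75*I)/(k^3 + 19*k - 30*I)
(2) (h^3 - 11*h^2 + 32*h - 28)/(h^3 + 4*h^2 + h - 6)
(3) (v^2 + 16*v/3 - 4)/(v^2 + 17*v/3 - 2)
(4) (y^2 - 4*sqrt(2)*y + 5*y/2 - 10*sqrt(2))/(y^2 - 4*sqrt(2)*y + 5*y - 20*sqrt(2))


(1) = (k^2 - 2*I*k + 15)/(k^2 - 5*I*k - 6)
(2) = (h^3 - 11*h^2 + 32*h - 28)/(h^3 + 4*h^2 + h - 6)
(3) = (3*v - 2)/(3*v - 1)
(4) = (2*y + 5)/(2*y + 10)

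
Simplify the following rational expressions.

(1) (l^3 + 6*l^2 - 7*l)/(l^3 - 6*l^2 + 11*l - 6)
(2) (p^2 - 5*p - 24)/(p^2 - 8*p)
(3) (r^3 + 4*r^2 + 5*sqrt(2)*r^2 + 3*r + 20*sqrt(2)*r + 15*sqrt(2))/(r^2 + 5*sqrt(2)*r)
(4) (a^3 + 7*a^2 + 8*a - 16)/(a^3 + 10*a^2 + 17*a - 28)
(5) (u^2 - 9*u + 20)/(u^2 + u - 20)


(1) = (l^2 + 7*l)/(l^2 - 5*l + 6)
(2) = (p + 3)/p
(3) = (r^2 + 4*r + 3)/r
(4) = (a + 4)/(a + 7)
(5) = (u - 5)/(u + 5)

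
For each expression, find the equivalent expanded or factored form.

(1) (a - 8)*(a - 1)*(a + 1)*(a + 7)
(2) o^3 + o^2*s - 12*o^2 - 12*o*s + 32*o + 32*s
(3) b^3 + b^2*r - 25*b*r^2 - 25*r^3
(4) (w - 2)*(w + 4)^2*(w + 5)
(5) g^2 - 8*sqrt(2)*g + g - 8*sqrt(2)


(1) = a^4 - a^3 - 57*a^2 + a + 56
(2) = (o - 8)*(o - 4)*(o + s)
(3) = (b - 5*r)*(b + r)*(b + 5*r)
(4) = w^4 + 11*w^3 + 30*w^2 - 32*w - 160
(5) = (g + 1)*(g - 8*sqrt(2))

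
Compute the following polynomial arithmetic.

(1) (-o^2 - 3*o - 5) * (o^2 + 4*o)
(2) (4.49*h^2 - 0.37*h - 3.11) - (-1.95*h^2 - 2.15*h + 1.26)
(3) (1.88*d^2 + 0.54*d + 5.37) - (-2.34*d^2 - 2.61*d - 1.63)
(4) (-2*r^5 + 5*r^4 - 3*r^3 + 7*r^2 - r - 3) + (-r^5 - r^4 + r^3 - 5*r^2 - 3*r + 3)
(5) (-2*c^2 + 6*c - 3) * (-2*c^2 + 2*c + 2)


(1) = -o^4 - 7*o^3 - 17*o^2 - 20*o
(2) = 6.44*h^2 + 1.78*h - 4.37
(3) = 4.22*d^2 + 3.15*d + 7.0
(4) = -3*r^5 + 4*r^4 - 2*r^3 + 2*r^2 - 4*r
(5) = 4*c^4 - 16*c^3 + 14*c^2 + 6*c - 6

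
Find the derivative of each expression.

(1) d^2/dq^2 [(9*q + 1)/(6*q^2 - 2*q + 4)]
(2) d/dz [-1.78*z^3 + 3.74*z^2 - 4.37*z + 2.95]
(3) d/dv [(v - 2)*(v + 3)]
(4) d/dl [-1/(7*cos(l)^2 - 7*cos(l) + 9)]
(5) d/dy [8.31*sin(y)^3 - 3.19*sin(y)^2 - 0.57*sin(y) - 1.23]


(1) = (3*(2 - 27*q)*(3*q^2 - q + 2) + (6*q - 1)^2*(9*q + 1))/(3*q^2 - q + 2)^3
(2) = -5.34*z^2 + 7.48*z - 4.37
(3) = 2*v + 1
(4) = 7*(1 - 2*cos(l))*sin(l)/(7*cos(l)^2 - 7*cos(l) + 9)^2
(5) = (24.93*sin(y)^2 - 6.38*sin(y) - 0.57)*cos(y)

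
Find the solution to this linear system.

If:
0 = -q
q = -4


Then:
No Solution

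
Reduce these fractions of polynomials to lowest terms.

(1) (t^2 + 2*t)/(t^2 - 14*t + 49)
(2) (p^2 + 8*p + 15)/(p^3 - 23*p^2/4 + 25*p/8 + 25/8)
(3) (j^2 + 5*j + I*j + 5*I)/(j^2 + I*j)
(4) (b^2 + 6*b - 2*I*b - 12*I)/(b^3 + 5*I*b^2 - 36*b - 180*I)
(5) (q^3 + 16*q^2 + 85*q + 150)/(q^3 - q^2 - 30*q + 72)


(1) = (t^2 + 2*t)/(t^2 - 14*t + 49)
(2) = (8*p^2 + 64*p + 120)/(8*p^3 - 46*p^2 + 25*p + 25)
(3) = (j + 5)/j
(4) = (b - 2*I)/(b^2 + b*(-6 + 5*I) - 30*I)
(5) = (q^2 + 10*q + 25)/(q^2 - 7*q + 12)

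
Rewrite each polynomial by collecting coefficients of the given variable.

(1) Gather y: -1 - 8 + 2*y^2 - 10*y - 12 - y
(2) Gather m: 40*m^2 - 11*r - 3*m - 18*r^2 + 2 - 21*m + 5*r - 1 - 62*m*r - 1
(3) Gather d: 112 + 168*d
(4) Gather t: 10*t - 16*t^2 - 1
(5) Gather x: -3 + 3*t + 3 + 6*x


(1) = 2*y^2 - 11*y - 21
(2) = 40*m^2 + m*(-62*r - 24) - 18*r^2 - 6*r
(3) = 168*d + 112
(4) = -16*t^2 + 10*t - 1
(5) = 3*t + 6*x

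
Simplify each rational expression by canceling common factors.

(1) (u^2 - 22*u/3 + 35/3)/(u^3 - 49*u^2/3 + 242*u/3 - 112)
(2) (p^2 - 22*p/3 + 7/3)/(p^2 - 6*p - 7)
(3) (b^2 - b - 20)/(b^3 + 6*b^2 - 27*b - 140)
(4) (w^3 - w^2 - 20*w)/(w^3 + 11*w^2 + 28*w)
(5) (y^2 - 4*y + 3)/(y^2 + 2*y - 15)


(1) = (u - 5)/(u^2 - 14*u + 48)
(2) = (3*p - 1)/(3*p + 3)
(3) = 1/(b + 7)
(4) = (w - 5)/(w + 7)
(5) = (y - 1)/(y + 5)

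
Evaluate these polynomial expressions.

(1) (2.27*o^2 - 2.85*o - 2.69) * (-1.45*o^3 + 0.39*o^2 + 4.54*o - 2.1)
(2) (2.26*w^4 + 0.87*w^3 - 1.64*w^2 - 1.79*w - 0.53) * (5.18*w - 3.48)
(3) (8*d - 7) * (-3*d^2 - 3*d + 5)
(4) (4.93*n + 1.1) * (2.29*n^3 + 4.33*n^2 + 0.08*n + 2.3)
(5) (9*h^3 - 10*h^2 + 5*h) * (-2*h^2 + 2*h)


(1) = -3.2915*o^5 + 5.0178*o^4 + 13.0948*o^3 - 18.7551*o^2 - 6.2276*o + 5.649
(2) = 11.7068*w^5 - 3.3582*w^4 - 11.5228*w^3 - 3.565*w^2 + 3.4838*w + 1.8444
(3) = -24*d^3 - 3*d^2 + 61*d - 35
(4) = 11.2897*n^4 + 23.8659*n^3 + 5.1574*n^2 + 11.427*n + 2.53
(5) = -18*h^5 + 38*h^4 - 30*h^3 + 10*h^2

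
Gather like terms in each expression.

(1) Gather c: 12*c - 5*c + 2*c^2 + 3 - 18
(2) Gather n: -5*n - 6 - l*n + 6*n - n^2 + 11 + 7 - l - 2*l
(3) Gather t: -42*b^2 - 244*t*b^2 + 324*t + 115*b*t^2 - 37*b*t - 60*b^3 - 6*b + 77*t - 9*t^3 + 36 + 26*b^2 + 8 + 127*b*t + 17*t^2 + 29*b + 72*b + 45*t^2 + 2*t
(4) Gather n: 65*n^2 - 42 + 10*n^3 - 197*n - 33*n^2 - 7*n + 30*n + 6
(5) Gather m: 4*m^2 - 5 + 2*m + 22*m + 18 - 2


(1) = 2*c^2 + 7*c - 15
(2) = -3*l - n^2 + n*(1 - l) + 12
(3) = -60*b^3 - 16*b^2 + 95*b - 9*t^3 + t^2*(115*b + 62) + t*(-244*b^2 + 90*b + 403) + 44
(4) = 10*n^3 + 32*n^2 - 174*n - 36
(5) = 4*m^2 + 24*m + 11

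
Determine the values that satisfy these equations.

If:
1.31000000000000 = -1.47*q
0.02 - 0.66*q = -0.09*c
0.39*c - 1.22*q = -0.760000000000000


Then:
No Solution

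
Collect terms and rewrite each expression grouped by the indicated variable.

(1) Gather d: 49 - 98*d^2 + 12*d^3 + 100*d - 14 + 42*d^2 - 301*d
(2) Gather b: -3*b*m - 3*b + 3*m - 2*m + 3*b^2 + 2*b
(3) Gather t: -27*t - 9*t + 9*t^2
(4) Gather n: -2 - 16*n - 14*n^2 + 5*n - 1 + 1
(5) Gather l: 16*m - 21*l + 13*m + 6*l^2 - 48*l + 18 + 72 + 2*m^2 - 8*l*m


(1) = 12*d^3 - 56*d^2 - 201*d + 35
(2) = 3*b^2 + b*(-3*m - 1) + m
(3) = 9*t^2 - 36*t
(4) = -14*n^2 - 11*n - 2
(5) = 6*l^2 + l*(-8*m - 69) + 2*m^2 + 29*m + 90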